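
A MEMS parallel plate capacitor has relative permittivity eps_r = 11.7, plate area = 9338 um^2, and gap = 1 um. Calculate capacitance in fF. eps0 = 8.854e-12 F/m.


Step 1: Convert area to m^2: A = 9338e-12 m^2
Step 2: Convert gap to m: d = 1e-6 m
Step 3: C = eps0 * eps_r * A / d
C = 8.854e-12 * 11.7 * 9338e-12 / 1e-6
Step 4: Convert to fF (multiply by 1e15).
C = 967.34 fF


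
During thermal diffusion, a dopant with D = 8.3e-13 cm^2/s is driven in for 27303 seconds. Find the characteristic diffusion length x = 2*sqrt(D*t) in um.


Step 1: Compute D*t = 8.3e-13 * 27303 = 2.266149e-08 cm^2
Step 2: sqrt(D*t) = 1.50537e-04 cm
Step 3: x = 2 * 1.50537e-04 cm = 3.01074e-04 cm
Step 4: Convert to um (1 cm = 1e4 um): x = 3.011 um


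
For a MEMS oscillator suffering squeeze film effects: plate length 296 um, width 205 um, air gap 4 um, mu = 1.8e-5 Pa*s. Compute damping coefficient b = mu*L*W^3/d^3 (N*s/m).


Step 1: Convert to SI.
L = 296e-6 m, W = 205e-6 m, d = 4e-6 m
Step 2: W^3 = (205e-6)^3 = 8.62e-12 m^3
Step 3: d^3 = (4e-6)^3 = 6.40e-17 m^3
Step 4: b = 1.8e-5 * 296e-6 * 8.62e-12 / 6.40e-17
b = 7.17e-04 N*s/m


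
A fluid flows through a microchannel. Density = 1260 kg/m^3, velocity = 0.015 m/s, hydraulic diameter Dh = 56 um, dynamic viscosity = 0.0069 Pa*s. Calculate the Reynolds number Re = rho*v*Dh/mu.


Step 1: Convert Dh to meters: Dh = 56e-6 m
Step 2: Re = rho * v * Dh / mu
Re = 1260 * 0.015 * 56e-6 / 0.0069
Re = 0.153


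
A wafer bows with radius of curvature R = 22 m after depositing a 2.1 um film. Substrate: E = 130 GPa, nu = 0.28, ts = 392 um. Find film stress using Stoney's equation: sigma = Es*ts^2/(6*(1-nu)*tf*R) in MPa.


Step 1: Compute numerator: Es * ts^2 = 130 * 392^2 = 19976320 (GPa*um^2)
Step 2: Compute denominator (R in um): 6*(1-nu)*tf*R = 6*0.72*2.1*22e6 = 199584000.0 (um^2)
Step 3: sigma (GPa) = 19976320 / 199584000.0 = 1.0009e-01 GPa
Step 4: Convert to MPa (x1000): sigma = 100.1 MPa


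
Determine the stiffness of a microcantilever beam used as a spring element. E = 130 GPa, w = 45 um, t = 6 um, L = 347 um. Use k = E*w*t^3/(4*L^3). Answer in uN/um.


Step 1: Convert E to consistent units (1 GPa = 1000 uN/um^2).
E = 130 GPa = 130000 uN/um^2
Step 2: Compute t^3 = 6^3 = 216
Step 3: Compute L^3 = 347^3 = 41781923
Step 4: k = 130000 * 45 * 216 / (4 * 41781923)
k = 7.5607 uN/um


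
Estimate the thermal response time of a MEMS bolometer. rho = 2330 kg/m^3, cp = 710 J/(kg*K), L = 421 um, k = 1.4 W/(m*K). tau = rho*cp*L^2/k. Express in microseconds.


Step 1: Convert L to m: L = 421e-6 m
Step 2: L^2 = (421e-6)^2 = 1.77241e-07 m^2
Step 3: tau = 2330 * 710 * 1.77241e-07 / 1.4 = 2.0943556164e-01 s
Step 4: Convert to microseconds (multiply by 1e6).
tau = 209435.562 us


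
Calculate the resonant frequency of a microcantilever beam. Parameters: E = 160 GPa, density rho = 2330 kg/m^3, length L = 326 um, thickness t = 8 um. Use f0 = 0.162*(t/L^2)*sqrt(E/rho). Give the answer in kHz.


Step 1: Convert units to SI.
t_SI = 8e-6 m, L_SI = 326e-6 m
Step 2: Calculate sqrt(E/rho).
sqrt(160e9 / 2330) = 8286.71 m/s
Step 3: Compute f0.
f0 = 0.162 * 8e-6 / (326e-6)^2 * 8286.71 = 101053.6 Hz = 101.05 kHz


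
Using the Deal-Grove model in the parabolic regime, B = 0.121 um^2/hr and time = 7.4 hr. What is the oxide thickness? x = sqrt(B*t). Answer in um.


Step 1: Compute B*t = 0.121 * 7.4 = 0.8954
Step 2: x = sqrt(0.8954)
x = 0.946 um


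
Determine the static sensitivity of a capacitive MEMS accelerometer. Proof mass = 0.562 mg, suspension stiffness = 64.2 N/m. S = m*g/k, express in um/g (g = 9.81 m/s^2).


Step 1: Convert mass: m = 0.562 mg = 5.62e-07 kg
Step 2: S = m * g / k = 5.62e-07 * 9.81 / 64.2
Step 3: S = 8.59e-08 m/g
Step 4: Convert to um/g: S = 0.086 um/g


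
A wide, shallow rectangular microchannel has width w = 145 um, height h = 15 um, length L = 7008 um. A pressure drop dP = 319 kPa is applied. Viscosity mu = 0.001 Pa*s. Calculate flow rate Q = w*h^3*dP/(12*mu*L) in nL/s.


Step 1: Convert all dimensions to SI (meters).
w = 145e-6 m, h = 15e-6 m, L = 7008e-6 m, dP = 319e3 Pa
Step 2: Q = w * h^3 * dP / (12 * mu * L)
Q = 145e-6 * (15e-6)^3 * 319e3 / (12 * 0.001 * 7008e-6) = 1.85633829e-09 m^3/s
Step 3: Convert Q from m^3/s to nL/s (1 m^3 = 1e12 nL, so multiply by 1e12).
Q = 1856.338 nL/s


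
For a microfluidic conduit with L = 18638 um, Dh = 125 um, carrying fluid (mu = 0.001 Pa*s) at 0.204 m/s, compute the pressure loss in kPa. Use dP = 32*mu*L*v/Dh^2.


Step 1: Convert to SI: L = 18638e-6 m, Dh = 125e-6 m
Step 2: dP = 32 * 0.001 * 18638e-6 * 0.204 / (125e-6)^2
Step 3: dP = 7786.81 Pa
Step 4: Convert to kPa: dP = 7.79 kPa


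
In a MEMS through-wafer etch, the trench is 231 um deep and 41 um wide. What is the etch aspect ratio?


Step 1: AR = depth / width
Step 2: AR = 231 / 41
AR = 5.6


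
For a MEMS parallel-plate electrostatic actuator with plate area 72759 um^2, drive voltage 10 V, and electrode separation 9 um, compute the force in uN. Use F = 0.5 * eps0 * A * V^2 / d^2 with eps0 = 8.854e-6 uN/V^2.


Step 1: Identify parameters.
eps0 = 8.854e-6 uN/V^2, A = 72759 um^2, V = 10 V, d = 9 um
Step 2: Compute V^2 = 10^2 = 100
Step 3: Compute d^2 = 9^2 = 81
Step 4: F = 0.5 * 8.854e-6 * 72759 * 100 / 81
F = 0.398 uN


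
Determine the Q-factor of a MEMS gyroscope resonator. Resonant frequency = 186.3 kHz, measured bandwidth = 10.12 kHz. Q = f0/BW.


Step 1: Q = f0 / bandwidth
Step 2: Q = 186.3 / 10.12
Q = 18.4


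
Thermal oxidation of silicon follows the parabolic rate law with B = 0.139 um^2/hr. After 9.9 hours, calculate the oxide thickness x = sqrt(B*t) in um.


Step 1: Compute B*t = 0.139 * 9.9 = 1.3761
Step 2: x = sqrt(1.3761)
x = 1.173 um


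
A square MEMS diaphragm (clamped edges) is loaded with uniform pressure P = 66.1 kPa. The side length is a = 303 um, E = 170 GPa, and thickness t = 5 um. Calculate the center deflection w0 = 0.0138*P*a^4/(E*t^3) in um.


Step 1: Convert pressure to compatible units (E is in GPa, so P in GPa).
P = 66.1 kPa = 66.1e-6 GPa
Step 2: Compute numerator: 0.0138 * P * a^4.
a^4 = 303^4 = 8428892481
numerator = 0.0138 * 66.1e-6 * 8428892481 = 7.68867e+03
Step 3: Compute denominator: E * t^3 = 170 * 5^3 = 21250
Step 4: w0 = numerator / denominator = 7.68867e+03 / 21250 = 0.3618 um


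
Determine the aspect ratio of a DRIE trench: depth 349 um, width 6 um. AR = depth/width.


Step 1: AR = depth / width
Step 2: AR = 349 / 6
AR = 58.2


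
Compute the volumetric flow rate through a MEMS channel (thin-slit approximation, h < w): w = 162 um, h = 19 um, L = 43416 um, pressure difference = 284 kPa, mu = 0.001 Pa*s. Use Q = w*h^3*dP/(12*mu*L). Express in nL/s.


Step 1: Convert all dimensions to SI (meters).
w = 162e-6 m, h = 19e-6 m, L = 43416e-6 m, dP = 284e3 Pa
Step 2: Q = w * h^3 * dP / (12 * mu * L)
Q = 162e-6 * (19e-6)^3 * 284e3 / (12 * 0.001 * 43416e-6) = 6.0570771e-10 m^3/s
Step 3: Convert Q from m^3/s to nL/s (1 m^3 = 1e12 nL, so multiply by 1e12).
Q = 605.708 nL/s


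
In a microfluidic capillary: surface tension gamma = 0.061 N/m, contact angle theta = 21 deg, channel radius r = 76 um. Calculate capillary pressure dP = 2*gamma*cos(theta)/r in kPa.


Step 1: cos(21 deg) = 0.9336
Step 2: Convert r to m: r = 76e-6 m
Step 3: dP = 2 * 0.061 * 0.9336 / 76e-6 = 1498.7 Pa
Step 4: Convert Pa to kPa (divide by 1000).
dP = 1.5 kPa


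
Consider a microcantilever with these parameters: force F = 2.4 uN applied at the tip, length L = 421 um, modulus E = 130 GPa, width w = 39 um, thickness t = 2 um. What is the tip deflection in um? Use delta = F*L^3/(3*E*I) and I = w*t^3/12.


Step 1: Calculate the second moment of area.
I = w * t^3 / 12 = 39 * 2^3 / 12 = 26.0 um^4
Step 2: Convert E to consistent units (1 GPa = 1000 uN/um^2).
E = 130 GPa = 130000 uN/um^2
Step 3: Calculate tip deflection.
delta = F * L^3 / (3 * E * I)
delta = 2.4 * 421^3 / (3 * 130000 * 26.0)
delta = 17.6612 um


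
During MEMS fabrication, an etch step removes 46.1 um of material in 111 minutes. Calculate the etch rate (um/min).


Step 1: Etch rate = depth / time
Step 2: rate = 46.1 / 111
rate = 0.415 um/min


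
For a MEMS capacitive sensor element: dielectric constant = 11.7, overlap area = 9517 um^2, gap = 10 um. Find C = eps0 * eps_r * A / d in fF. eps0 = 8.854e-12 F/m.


Step 1: Convert area to m^2: A = 9517e-12 m^2
Step 2: Convert gap to m: d = 10e-6 m
Step 3: C = eps0 * eps_r * A / d
C = 8.854e-12 * 11.7 * 9517e-12 / 10e-6
Step 4: Convert to fF (multiply by 1e15).
C = 98.59 fF


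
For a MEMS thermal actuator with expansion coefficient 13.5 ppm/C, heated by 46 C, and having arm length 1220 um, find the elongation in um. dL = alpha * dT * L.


Step 1: Convert CTE: alpha = 13.5 ppm/C = 13.5e-6 /C
Step 2: dL = 13.5e-6 * 46 * 1220
dL = 0.7576 um


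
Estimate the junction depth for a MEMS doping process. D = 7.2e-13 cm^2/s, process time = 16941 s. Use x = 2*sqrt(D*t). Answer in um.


Step 1: Compute D*t = 7.2e-13 * 16941 = 1.219752e-08 cm^2
Step 2: sqrt(D*t) = 1.10442e-04 cm
Step 3: x = 2 * 1.10442e-04 cm = 2.20884e-04 cm
Step 4: Convert to um (1 cm = 1e4 um): x = 2.209 um


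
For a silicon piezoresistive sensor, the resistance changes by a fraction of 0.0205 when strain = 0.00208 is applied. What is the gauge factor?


Step 1: Identify values.
dR/R = 0.0205, strain = 0.00208
Step 2: GF = (dR/R) / strain = 0.0205 / 0.00208
GF = 9.9


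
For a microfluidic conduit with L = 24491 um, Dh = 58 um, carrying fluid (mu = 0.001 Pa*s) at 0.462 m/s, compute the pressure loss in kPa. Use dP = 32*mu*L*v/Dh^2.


Step 1: Convert to SI: L = 24491e-6 m, Dh = 58e-6 m
Step 2: dP = 32 * 0.001 * 24491e-6 * 0.462 / (58e-6)^2
Step 3: dP = 107632.27 Pa
Step 4: Convert to kPa: dP = 107.63 kPa


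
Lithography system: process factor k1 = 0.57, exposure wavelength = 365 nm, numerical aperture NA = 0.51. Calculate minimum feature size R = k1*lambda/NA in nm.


Step 1: Identify values: k1 = 0.57, lambda = 365 nm, NA = 0.51
Step 2: R = k1 * lambda / NA
R = 0.57 * 365 / 0.51
R = 407.9 nm


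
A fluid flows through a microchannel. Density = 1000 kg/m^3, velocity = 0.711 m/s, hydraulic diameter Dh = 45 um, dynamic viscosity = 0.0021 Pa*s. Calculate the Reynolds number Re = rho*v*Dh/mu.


Step 1: Convert Dh to meters: Dh = 45e-6 m
Step 2: Re = rho * v * Dh / mu
Re = 1000 * 0.711 * 45e-6 / 0.0021
Re = 15.236


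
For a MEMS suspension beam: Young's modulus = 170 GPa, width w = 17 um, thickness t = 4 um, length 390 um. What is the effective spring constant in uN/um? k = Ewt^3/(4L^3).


Step 1: Convert E to consistent units (1 GPa = 1000 uN/um^2).
E = 170 GPa = 170000 uN/um^2
Step 2: Compute t^3 = 4^3 = 64
Step 3: Compute L^3 = 390^3 = 59319000
Step 4: k = 170000 * 17 * 64 / (4 * 59319000)
k = 0.7795 uN/um


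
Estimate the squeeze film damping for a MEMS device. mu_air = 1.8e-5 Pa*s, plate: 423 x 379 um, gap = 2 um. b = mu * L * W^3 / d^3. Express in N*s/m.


Step 1: Convert to SI.
L = 423e-6 m, W = 379e-6 m, d = 2e-6 m
Step 2: W^3 = (379e-6)^3 = 5.44e-11 m^3
Step 3: d^3 = (2e-6)^3 = 8.00e-18 m^3
Step 4: b = 1.8e-5 * 423e-6 * 5.44e-11 / 8.00e-18
b = 5.18e-02 N*s/m


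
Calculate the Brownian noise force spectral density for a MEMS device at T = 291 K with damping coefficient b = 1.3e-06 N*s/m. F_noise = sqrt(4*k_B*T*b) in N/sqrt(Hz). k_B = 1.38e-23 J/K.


Step 1: Compute 4 * k_B * T * b
= 4 * 1.38e-23 * 291 * 1.3e-06
= 2.0882e-26 N^2/Hz
Step 2: F_noise = sqrt(2.0882e-26)
F_noise = 1.45e-13 N/sqrt(Hz)


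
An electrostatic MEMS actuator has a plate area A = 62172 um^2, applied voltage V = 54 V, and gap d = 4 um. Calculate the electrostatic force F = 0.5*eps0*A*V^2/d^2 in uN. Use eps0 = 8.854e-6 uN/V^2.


Step 1: Identify parameters.
eps0 = 8.854e-6 uN/V^2, A = 62172 um^2, V = 54 V, d = 4 um
Step 2: Compute V^2 = 54^2 = 2916
Step 3: Compute d^2 = 4^2 = 16
Step 4: F = 0.5 * 8.854e-6 * 62172 * 2916 / 16
F = 50.162 uN


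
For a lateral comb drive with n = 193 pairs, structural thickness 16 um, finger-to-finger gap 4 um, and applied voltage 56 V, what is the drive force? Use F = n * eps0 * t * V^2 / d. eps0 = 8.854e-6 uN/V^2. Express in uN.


Step 1: Parameters: n=193, eps0=8.854e-6 uN/V^2, t=16 um, V=56 V, d=4 um
Step 2: V^2 = 3136
Step 3: F = 193 * 8.854e-6 * 16 * 3136 / 4
F = 21.435 uN


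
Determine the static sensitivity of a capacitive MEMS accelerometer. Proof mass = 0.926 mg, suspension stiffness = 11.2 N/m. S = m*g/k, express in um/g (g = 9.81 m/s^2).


Step 1: Convert mass: m = 0.926 mg = 9.26e-07 kg
Step 2: S = m * g / k = 9.26e-07 * 9.81 / 11.2
Step 3: S = 8.11e-07 m/g
Step 4: Convert to um/g: S = 0.811 um/g


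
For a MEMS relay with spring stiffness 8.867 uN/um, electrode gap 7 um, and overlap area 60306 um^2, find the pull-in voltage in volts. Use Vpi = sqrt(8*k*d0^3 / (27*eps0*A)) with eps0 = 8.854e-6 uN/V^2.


Step 1: Compute numerator: 8 * k * d0^3 = 8 * 8.867 * 7^3 = 24331.048
Step 2: Compute denominator: 27 * eps0 * A = 27 * 8.854e-6 * 60306 = 14.416632
Step 3: Vpi = sqrt(24331.048 / 14.416632)
Vpi = 41.08 V


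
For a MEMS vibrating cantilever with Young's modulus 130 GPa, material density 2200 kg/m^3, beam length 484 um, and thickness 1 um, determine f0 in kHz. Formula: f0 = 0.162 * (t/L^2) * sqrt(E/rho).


Step 1: Convert units to SI.
t_SI = 1e-6 m, L_SI = 484e-6 m
Step 2: Calculate sqrt(E/rho).
sqrt(130e9 / 2200) = 7687.06 m/s
Step 3: Compute f0.
f0 = 0.162 * 1e-6 / (484e-6)^2 * 7687.06 = 5316.0 Hz = 5.32 kHz


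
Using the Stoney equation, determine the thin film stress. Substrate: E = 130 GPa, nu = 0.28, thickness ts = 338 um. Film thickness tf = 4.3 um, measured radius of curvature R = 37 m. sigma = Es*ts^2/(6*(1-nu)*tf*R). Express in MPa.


Step 1: Compute numerator: Es * ts^2 = 130 * 338^2 = 14851720 (GPa*um^2)
Step 2: Compute denominator (R in um): 6*(1-nu)*tf*R = 6*0.72*4.3*37e6 = 687312000.0 (um^2)
Step 3: sigma (GPa) = 14851720 / 687312000.0 = 2.1608e-02 GPa
Step 4: Convert to MPa (x1000): sigma = 21.6 MPa


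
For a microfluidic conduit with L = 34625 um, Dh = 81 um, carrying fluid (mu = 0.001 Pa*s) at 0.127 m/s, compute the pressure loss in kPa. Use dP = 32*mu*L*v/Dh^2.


Step 1: Convert to SI: L = 34625e-6 m, Dh = 81e-6 m
Step 2: dP = 32 * 0.001 * 34625e-6 * 0.127 / (81e-6)^2
Step 3: dP = 21447.34 Pa
Step 4: Convert to kPa: dP = 21.45 kPa


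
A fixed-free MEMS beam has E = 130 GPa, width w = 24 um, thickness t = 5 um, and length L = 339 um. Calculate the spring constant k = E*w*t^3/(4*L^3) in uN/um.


Step 1: Convert E to consistent units (1 GPa = 1000 uN/um^2).
E = 130 GPa = 130000 uN/um^2
Step 2: Compute t^3 = 5^3 = 125
Step 3: Compute L^3 = 339^3 = 38958219
Step 4: k = 130000 * 24 * 125 / (4 * 38958219)
k = 2.5027 uN/um


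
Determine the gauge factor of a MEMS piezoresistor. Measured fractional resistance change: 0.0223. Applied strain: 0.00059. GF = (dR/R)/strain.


Step 1: Identify values.
dR/R = 0.0223, strain = 0.00059
Step 2: GF = (dR/R) / strain = 0.0223 / 0.00059
GF = 37.8


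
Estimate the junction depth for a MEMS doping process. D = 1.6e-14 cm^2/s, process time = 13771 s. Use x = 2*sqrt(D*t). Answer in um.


Step 1: Compute D*t = 1.6e-14 * 13771 = 2.20336e-10 cm^2
Step 2: sqrt(D*t) = 1.4844e-05 cm
Step 3: x = 2 * 1.4844e-05 cm = 2.9688e-05 cm
Step 4: Convert to um (1 cm = 1e4 um): x = 0.297 um


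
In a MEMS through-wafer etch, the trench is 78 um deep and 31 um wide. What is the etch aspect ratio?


Step 1: AR = depth / width
Step 2: AR = 78 / 31
AR = 2.5


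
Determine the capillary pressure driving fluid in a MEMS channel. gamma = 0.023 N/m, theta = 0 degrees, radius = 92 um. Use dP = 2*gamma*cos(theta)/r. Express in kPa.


Step 1: cos(0 deg) = 1.0
Step 2: Convert r to m: r = 92e-6 m
Step 3: dP = 2 * 0.023 * 1.0 / 92e-6 = 500.0 Pa
Step 4: Convert Pa to kPa (divide by 1000).
dP = 0.5 kPa


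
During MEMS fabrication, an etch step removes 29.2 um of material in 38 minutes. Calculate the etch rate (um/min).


Step 1: Etch rate = depth / time
Step 2: rate = 29.2 / 38
rate = 0.768 um/min


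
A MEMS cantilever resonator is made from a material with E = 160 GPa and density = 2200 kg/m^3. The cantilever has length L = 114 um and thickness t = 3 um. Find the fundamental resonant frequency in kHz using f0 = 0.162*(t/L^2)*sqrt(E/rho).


Step 1: Convert units to SI.
t_SI = 3e-6 m, L_SI = 114e-6 m
Step 2: Calculate sqrt(E/rho).
sqrt(160e9 / 2200) = 8528.03 m/s
Step 3: Compute f0.
f0 = 0.162 * 3e-6 / (114e-6)^2 * 8528.03 = 318915.2 Hz = 318.92 kHz


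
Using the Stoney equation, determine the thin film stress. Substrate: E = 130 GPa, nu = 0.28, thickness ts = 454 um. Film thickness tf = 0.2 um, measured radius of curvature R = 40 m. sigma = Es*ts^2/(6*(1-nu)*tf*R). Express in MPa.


Step 1: Compute numerator: Es * ts^2 = 130 * 454^2 = 26795080 (GPa*um^2)
Step 2: Compute denominator (R in um): 6*(1-nu)*tf*R = 6*0.72*0.2*40e6 = 34560000.0 (um^2)
Step 3: sigma (GPa) = 26795080 / 34560000.0 = 7.75321e-01 GPa
Step 4: Convert to MPa (x1000): sigma = 775.3 MPa


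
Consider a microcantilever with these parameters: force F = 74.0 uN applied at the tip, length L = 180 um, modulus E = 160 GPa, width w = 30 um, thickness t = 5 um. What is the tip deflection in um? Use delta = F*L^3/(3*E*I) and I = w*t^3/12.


Step 1: Calculate the second moment of area.
I = w * t^3 / 12 = 30 * 5^3 / 12 = 312.5 um^4
Step 2: Convert E to consistent units (1 GPa = 1000 uN/um^2).
E = 160 GPa = 160000 uN/um^2
Step 3: Calculate tip deflection.
delta = F * L^3 / (3 * E * I)
delta = 74.0 * 180^3 / (3 * 160000 * 312.5)
delta = 2.8771 um


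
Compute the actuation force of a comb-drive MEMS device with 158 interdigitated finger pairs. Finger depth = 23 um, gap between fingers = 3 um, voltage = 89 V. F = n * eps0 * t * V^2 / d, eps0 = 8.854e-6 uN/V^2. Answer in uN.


Step 1: Parameters: n=158, eps0=8.854e-6 uN/V^2, t=23 um, V=89 V, d=3 um
Step 2: V^2 = 7921
Step 3: F = 158 * 8.854e-6 * 23 * 7921 / 3
F = 84.954 uN


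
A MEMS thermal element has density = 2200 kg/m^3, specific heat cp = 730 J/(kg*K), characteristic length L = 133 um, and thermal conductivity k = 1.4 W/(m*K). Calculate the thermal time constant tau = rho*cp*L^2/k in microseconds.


Step 1: Convert L to m: L = 133e-6 m
Step 2: L^2 = (133e-6)^2 = 1.7689e-08 m^2
Step 3: tau = 2200 * 730 * 1.7689e-08 / 1.4 = 2.029181e-02 s
Step 4: Convert to microseconds (multiply by 1e6).
tau = 20291.81 us


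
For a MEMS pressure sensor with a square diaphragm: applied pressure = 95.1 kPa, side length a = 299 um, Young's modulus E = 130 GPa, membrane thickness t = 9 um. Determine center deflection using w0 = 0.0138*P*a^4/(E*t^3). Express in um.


Step 1: Convert pressure to compatible units (E is in GPa, so P in GPa).
P = 95.1 kPa = 95.1e-6 GPa
Step 2: Compute numerator: 0.0138 * P * a^4.
a^4 = 299^4 = 7992538801
numerator = 0.0138 * 95.1e-6 * 7992538801 = 1.04892e+04
Step 3: Compute denominator: E * t^3 = 130 * 9^3 = 94770
Step 4: w0 = numerator / denominator = 1.04892e+04 / 94770 = 0.1107 um


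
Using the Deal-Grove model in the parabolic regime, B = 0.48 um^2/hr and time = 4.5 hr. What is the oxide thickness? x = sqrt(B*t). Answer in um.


Step 1: Compute B*t = 0.48 * 4.5 = 2.16
Step 2: x = sqrt(2.16)
x = 1.47 um


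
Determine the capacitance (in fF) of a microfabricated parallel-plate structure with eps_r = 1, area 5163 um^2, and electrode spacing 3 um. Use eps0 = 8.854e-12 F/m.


Step 1: Convert area to m^2: A = 5163e-12 m^2
Step 2: Convert gap to m: d = 3e-6 m
Step 3: C = eps0 * eps_r * A / d
C = 8.854e-12 * 1 * 5163e-12 / 3e-6
Step 4: Convert to fF (multiply by 1e15).
C = 15.24 fF


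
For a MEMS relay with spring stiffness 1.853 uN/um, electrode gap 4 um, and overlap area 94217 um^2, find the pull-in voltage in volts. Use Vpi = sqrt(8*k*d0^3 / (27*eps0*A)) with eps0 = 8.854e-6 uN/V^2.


Step 1: Compute numerator: 8 * k * d0^3 = 8 * 1.853 * 4^3 = 948.736
Step 2: Compute denominator: 27 * eps0 * A = 27 * 8.854e-6 * 94217 = 22.523328
Step 3: Vpi = sqrt(948.736 / 22.523328)
Vpi = 6.49 V


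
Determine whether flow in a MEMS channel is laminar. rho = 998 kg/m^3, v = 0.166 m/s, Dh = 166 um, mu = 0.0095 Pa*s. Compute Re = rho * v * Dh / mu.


Step 1: Convert Dh to meters: Dh = 166e-6 m
Step 2: Re = rho * v * Dh / mu
Re = 998 * 0.166 * 166e-6 / 0.0095
Re = 2.895
Since Re = 2.895 is below ~2300, the flow is laminar.


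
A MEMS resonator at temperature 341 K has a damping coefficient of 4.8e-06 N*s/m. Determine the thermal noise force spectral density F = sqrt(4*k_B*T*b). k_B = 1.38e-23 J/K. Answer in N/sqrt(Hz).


Step 1: Compute 4 * k_B * T * b
= 4 * 1.38e-23 * 341 * 4.8e-06
= 9.0351e-26 N^2/Hz
Step 2: F_noise = sqrt(9.0351e-26)
F_noise = 3.01e-13 N/sqrt(Hz)


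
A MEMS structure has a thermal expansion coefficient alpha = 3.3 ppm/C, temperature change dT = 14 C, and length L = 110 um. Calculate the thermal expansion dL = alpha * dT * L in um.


Step 1: Convert CTE: alpha = 3.3 ppm/C = 3.3e-6 /C
Step 2: dL = 3.3e-6 * 14 * 110
dL = 0.0051 um


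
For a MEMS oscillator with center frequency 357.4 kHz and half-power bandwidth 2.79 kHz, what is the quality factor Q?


Step 1: Q = f0 / bandwidth
Step 2: Q = 357.4 / 2.79
Q = 128.1


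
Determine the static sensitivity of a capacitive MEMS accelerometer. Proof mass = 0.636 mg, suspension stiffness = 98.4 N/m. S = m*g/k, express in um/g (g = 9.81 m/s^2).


Step 1: Convert mass: m = 0.636 mg = 6.36e-07 kg
Step 2: S = m * g / k = 6.36e-07 * 9.81 / 98.4
Step 3: S = 6.34e-08 m/g
Step 4: Convert to um/g: S = 0.063 um/g


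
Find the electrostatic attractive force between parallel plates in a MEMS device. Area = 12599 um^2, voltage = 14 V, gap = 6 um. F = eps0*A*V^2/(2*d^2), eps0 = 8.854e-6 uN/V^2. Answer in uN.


Step 1: Identify parameters.
eps0 = 8.854e-6 uN/V^2, A = 12599 um^2, V = 14 V, d = 6 um
Step 2: Compute V^2 = 14^2 = 196
Step 3: Compute d^2 = 6^2 = 36
Step 4: F = 0.5 * 8.854e-6 * 12599 * 196 / 36
F = 0.304 uN


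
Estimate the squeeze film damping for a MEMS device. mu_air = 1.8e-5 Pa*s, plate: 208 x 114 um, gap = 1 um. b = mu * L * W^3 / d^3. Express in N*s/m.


Step 1: Convert to SI.
L = 208e-6 m, W = 114e-6 m, d = 1e-6 m
Step 2: W^3 = (114e-6)^3 = 1.48e-12 m^3
Step 3: d^3 = (1e-6)^3 = 1.00e-18 m^3
Step 4: b = 1.8e-5 * 208e-6 * 1.48e-12 / 1.00e-18
b = 5.55e-03 N*s/m


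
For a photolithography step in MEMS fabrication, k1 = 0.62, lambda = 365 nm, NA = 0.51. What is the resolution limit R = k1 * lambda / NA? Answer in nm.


Step 1: Identify values: k1 = 0.62, lambda = 365 nm, NA = 0.51
Step 2: R = k1 * lambda / NA
R = 0.62 * 365 / 0.51
R = 443.7 nm


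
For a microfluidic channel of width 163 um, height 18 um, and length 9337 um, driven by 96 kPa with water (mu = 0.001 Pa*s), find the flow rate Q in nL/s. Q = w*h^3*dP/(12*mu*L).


Step 1: Convert all dimensions to SI (meters).
w = 163e-6 m, h = 18e-6 m, L = 9337e-6 m, dP = 96e3 Pa
Step 2: Q = w * h^3 * dP / (12 * mu * L)
Q = 163e-6 * (18e-6)^3 * 96e3 / (12 * 0.001 * 9337e-6) = 8.1449373e-10 m^3/s
Step 3: Convert Q from m^3/s to nL/s (1 m^3 = 1e12 nL, so multiply by 1e12).
Q = 814.494 nL/s


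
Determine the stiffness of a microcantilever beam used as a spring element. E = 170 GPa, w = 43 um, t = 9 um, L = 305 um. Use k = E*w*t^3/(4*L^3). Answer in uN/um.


Step 1: Convert E to consistent units (1 GPa = 1000 uN/um^2).
E = 170 GPa = 170000 uN/um^2
Step 2: Compute t^3 = 9^3 = 729
Step 3: Compute L^3 = 305^3 = 28372625
Step 4: k = 170000 * 43 * 729 / (4 * 28372625)
k = 46.9554 uN/um


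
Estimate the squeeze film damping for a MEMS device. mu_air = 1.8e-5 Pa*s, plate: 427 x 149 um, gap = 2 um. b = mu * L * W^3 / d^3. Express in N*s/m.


Step 1: Convert to SI.
L = 427e-6 m, W = 149e-6 m, d = 2e-6 m
Step 2: W^3 = (149e-6)^3 = 3.31e-12 m^3
Step 3: d^3 = (2e-6)^3 = 8.00e-18 m^3
Step 4: b = 1.8e-5 * 427e-6 * 3.31e-12 / 8.00e-18
b = 3.18e-03 N*s/m


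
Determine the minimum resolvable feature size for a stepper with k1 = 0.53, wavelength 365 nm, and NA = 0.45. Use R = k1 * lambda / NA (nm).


Step 1: Identify values: k1 = 0.53, lambda = 365 nm, NA = 0.45
Step 2: R = k1 * lambda / NA
R = 0.53 * 365 / 0.45
R = 429.9 nm


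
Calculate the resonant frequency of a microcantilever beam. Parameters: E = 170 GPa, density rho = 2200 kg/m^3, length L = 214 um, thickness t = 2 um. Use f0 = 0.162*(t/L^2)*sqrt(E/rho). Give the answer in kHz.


Step 1: Convert units to SI.
t_SI = 2e-6 m, L_SI = 214e-6 m
Step 2: Calculate sqrt(E/rho).
sqrt(170e9 / 2200) = 8790.49 m/s
Step 3: Compute f0.
f0 = 0.162 * 2e-6 / (214e-6)^2 * 8790.49 = 62191.4 Hz = 62.19 kHz


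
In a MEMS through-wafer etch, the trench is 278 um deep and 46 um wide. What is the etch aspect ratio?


Step 1: AR = depth / width
Step 2: AR = 278 / 46
AR = 6.0


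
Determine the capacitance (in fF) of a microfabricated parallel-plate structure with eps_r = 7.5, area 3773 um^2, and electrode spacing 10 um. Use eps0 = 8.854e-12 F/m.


Step 1: Convert area to m^2: A = 3773e-12 m^2
Step 2: Convert gap to m: d = 10e-6 m
Step 3: C = eps0 * eps_r * A / d
C = 8.854e-12 * 7.5 * 3773e-12 / 10e-6
Step 4: Convert to fF (multiply by 1e15).
C = 25.05 fF


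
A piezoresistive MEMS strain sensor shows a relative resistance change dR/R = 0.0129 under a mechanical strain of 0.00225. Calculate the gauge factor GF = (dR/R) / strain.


Step 1: Identify values.
dR/R = 0.0129, strain = 0.00225
Step 2: GF = (dR/R) / strain = 0.0129 / 0.00225
GF = 5.7


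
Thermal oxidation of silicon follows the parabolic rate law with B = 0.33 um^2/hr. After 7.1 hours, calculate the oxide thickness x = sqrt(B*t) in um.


Step 1: Compute B*t = 0.33 * 7.1 = 2.343
Step 2: x = sqrt(2.343)
x = 1.531 um


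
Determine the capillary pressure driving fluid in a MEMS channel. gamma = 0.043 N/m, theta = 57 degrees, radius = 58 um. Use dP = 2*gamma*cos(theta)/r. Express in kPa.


Step 1: cos(57 deg) = 0.5446
Step 2: Convert r to m: r = 58e-6 m
Step 3: dP = 2 * 0.043 * 0.5446 / 58e-6 = 807.5 Pa
Step 4: Convert Pa to kPa (divide by 1000).
dP = 0.81 kPa


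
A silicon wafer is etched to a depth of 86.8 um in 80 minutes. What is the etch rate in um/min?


Step 1: Etch rate = depth / time
Step 2: rate = 86.8 / 80
rate = 1.085 um/min


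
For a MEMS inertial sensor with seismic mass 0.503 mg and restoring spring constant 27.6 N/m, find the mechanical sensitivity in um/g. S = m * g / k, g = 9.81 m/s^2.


Step 1: Convert mass: m = 0.503 mg = 5.03e-07 kg
Step 2: S = m * g / k = 5.03e-07 * 9.81 / 27.6
Step 3: S = 1.79e-07 m/g
Step 4: Convert to um/g: S = 0.179 um/g


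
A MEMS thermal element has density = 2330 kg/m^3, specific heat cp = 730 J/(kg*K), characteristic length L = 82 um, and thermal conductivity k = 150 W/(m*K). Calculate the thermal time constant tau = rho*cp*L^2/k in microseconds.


Step 1: Convert L to m: L = 82e-6 m
Step 2: L^2 = (82e-6)^2 = 6.724e-09 m^2
Step 3: tau = 2330 * 730 * 6.724e-09 / 150 = 7.624568e-05 s
Step 4: Convert to microseconds (multiply by 1e6).
tau = 76.246 us


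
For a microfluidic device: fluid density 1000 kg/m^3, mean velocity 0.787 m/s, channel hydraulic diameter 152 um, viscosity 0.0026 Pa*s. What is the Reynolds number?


Step 1: Convert Dh to meters: Dh = 152e-6 m
Step 2: Re = rho * v * Dh / mu
Re = 1000 * 0.787 * 152e-6 / 0.0026
Re = 46.009


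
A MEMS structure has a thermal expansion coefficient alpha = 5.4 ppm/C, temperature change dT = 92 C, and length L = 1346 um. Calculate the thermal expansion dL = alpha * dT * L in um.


Step 1: Convert CTE: alpha = 5.4 ppm/C = 5.4e-6 /C
Step 2: dL = 5.4e-6 * 92 * 1346
dL = 0.6687 um


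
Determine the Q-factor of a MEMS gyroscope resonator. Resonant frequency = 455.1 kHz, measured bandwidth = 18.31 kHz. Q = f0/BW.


Step 1: Q = f0 / bandwidth
Step 2: Q = 455.1 / 18.31
Q = 24.9


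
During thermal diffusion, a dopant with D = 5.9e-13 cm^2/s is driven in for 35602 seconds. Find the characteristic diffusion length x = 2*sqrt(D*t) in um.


Step 1: Compute D*t = 5.9e-13 * 35602 = 2.100518e-08 cm^2
Step 2: sqrt(D*t) = 1.44932e-04 cm
Step 3: x = 2 * 1.44932e-04 cm = 2.89864e-04 cm
Step 4: Convert to um (1 cm = 1e4 um): x = 2.899 um


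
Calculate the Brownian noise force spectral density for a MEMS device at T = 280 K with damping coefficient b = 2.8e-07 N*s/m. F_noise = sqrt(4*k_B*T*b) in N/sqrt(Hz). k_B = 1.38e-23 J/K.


Step 1: Compute 4 * k_B * T * b
= 4 * 1.38e-23 * 280 * 2.8e-07
= 4.3277e-27 N^2/Hz
Step 2: F_noise = sqrt(4.3277e-27)
F_noise = 6.58e-14 N/sqrt(Hz)


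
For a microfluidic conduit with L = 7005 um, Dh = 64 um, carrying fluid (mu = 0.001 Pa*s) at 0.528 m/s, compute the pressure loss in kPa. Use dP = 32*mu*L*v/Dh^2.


Step 1: Convert to SI: L = 7005e-6 m, Dh = 64e-6 m
Step 2: dP = 32 * 0.001 * 7005e-6 * 0.528 / (64e-6)^2
Step 3: dP = 28895.63 Pa
Step 4: Convert to kPa: dP = 28.9 kPa


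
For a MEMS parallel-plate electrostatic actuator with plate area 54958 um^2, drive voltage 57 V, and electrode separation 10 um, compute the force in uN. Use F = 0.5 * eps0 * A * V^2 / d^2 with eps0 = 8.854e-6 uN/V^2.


Step 1: Identify parameters.
eps0 = 8.854e-6 uN/V^2, A = 54958 um^2, V = 57 V, d = 10 um
Step 2: Compute V^2 = 57^2 = 3249
Step 3: Compute d^2 = 10^2 = 100
Step 4: F = 0.5 * 8.854e-6 * 54958 * 3249 / 100
F = 7.905 uN


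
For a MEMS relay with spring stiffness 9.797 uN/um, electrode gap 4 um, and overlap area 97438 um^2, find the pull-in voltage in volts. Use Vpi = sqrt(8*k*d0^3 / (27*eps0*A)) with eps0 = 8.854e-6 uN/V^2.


Step 1: Compute numerator: 8 * k * d0^3 = 8 * 9.797 * 4^3 = 5016.064
Step 2: Compute denominator: 27 * eps0 * A = 27 * 8.854e-6 * 97438 = 23.293333
Step 3: Vpi = sqrt(5016.064 / 23.293333)
Vpi = 14.67 V


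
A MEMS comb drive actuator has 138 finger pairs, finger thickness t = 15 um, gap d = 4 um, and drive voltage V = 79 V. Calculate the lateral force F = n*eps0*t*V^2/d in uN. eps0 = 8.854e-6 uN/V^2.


Step 1: Parameters: n=138, eps0=8.854e-6 uN/V^2, t=15 um, V=79 V, d=4 um
Step 2: V^2 = 6241
Step 3: F = 138 * 8.854e-6 * 15 * 6241 / 4
F = 28.596 uN


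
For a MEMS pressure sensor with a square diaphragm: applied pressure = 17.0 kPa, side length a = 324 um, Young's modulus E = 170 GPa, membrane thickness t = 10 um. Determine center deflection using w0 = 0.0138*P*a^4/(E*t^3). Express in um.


Step 1: Convert pressure to compatible units (E is in GPa, so P in GPa).
P = 17.0 kPa = 17.0e-6 GPa
Step 2: Compute numerator: 0.0138 * P * a^4.
a^4 = 324^4 = 11019960576
numerator = 0.0138 * 17.0e-6 * 11019960576 = 2.5853e+03
Step 3: Compute denominator: E * t^3 = 170 * 10^3 = 170000
Step 4: w0 = numerator / denominator = 2.5853e+03 / 170000 = 0.0152 um


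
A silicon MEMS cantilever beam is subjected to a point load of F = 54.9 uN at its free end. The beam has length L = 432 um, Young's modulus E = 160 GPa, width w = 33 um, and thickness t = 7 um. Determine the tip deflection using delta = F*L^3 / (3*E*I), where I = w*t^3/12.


Step 1: Calculate the second moment of area.
I = w * t^3 / 12 = 33 * 7^3 / 12 = 943.25 um^4
Step 2: Convert E to consistent units (1 GPa = 1000 uN/um^2).
E = 160 GPa = 160000 uN/um^2
Step 3: Calculate tip deflection.
delta = F * L^3 / (3 * E * I)
delta = 54.9 * 432^3 / (3 * 160000 * 943.25)
delta = 9.7759 um


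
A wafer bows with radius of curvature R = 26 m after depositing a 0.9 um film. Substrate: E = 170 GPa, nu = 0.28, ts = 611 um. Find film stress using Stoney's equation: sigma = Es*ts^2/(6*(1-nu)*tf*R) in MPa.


Step 1: Compute numerator: Es * ts^2 = 170 * 611^2 = 63464570 (GPa*um^2)
Step 2: Compute denominator (R in um): 6*(1-nu)*tf*R = 6*0.72*0.9*26e6 = 101088000.0 (um^2)
Step 3: sigma (GPa) = 63464570 / 101088000.0 = 6.27815e-01 GPa
Step 4: Convert to MPa (x1000): sigma = 627.8 MPa


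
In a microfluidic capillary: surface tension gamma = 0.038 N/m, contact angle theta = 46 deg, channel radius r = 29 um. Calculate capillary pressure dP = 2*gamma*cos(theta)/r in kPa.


Step 1: cos(46 deg) = 0.6947
Step 2: Convert r to m: r = 29e-6 m
Step 3: dP = 2 * 0.038 * 0.6947 / 29e-6 = 1820.6 Pa
Step 4: Convert Pa to kPa (divide by 1000).
dP = 1.82 kPa


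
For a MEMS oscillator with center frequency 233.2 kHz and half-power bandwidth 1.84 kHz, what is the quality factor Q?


Step 1: Q = f0 / bandwidth
Step 2: Q = 233.2 / 1.84
Q = 126.7


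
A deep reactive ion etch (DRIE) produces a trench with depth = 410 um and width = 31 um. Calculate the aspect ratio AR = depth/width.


Step 1: AR = depth / width
Step 2: AR = 410 / 31
AR = 13.2


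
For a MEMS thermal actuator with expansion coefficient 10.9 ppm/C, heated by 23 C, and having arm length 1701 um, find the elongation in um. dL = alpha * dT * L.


Step 1: Convert CTE: alpha = 10.9 ppm/C = 10.9e-6 /C
Step 2: dL = 10.9e-6 * 23 * 1701
dL = 0.4264 um


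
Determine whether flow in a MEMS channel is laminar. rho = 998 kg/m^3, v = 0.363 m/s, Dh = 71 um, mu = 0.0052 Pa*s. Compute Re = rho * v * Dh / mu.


Step 1: Convert Dh to meters: Dh = 71e-6 m
Step 2: Re = rho * v * Dh / mu
Re = 998 * 0.363 * 71e-6 / 0.0052
Re = 4.946
Since Re = 4.946 is below ~2300, the flow is laminar.


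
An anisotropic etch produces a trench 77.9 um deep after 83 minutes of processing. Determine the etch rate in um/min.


Step 1: Etch rate = depth / time
Step 2: rate = 77.9 / 83
rate = 0.939 um/min


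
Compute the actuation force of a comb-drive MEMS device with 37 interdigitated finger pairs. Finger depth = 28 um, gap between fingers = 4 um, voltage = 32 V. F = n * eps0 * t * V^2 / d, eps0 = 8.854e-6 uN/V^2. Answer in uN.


Step 1: Parameters: n=37, eps0=8.854e-6 uN/V^2, t=28 um, V=32 V, d=4 um
Step 2: V^2 = 1024
Step 3: F = 37 * 8.854e-6 * 28 * 1024 / 4
F = 2.348 uN


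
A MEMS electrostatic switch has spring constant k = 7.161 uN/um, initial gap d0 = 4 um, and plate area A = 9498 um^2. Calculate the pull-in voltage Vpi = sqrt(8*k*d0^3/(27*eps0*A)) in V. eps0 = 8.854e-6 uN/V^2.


Step 1: Compute numerator: 8 * k * d0^3 = 8 * 7.161 * 4^3 = 3666.432
Step 2: Compute denominator: 27 * eps0 * A = 27 * 8.854e-6 * 9498 = 2.270573
Step 3: Vpi = sqrt(3666.432 / 2.270573)
Vpi = 40.18 V


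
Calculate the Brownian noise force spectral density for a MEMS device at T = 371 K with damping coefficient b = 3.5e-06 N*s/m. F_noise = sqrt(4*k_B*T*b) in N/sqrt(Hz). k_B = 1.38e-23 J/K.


Step 1: Compute 4 * k_B * T * b
= 4 * 1.38e-23 * 371 * 3.5e-06
= 7.1677e-26 N^2/Hz
Step 2: F_noise = sqrt(7.1677e-26)
F_noise = 2.68e-13 N/sqrt(Hz)


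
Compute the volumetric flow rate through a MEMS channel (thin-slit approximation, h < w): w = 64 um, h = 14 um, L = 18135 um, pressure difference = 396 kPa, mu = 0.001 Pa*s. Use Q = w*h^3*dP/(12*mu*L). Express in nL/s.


Step 1: Convert all dimensions to SI (meters).
w = 64e-6 m, h = 14e-6 m, L = 18135e-6 m, dP = 396e3 Pa
Step 2: Q = w * h^3 * dP / (12 * mu * L)
Q = 64e-6 * (14e-6)^3 * 396e3 / (12 * 0.001 * 18135e-6) = 3.1956592e-10 m^3/s
Step 3: Convert Q from m^3/s to nL/s (1 m^3 = 1e12 nL, so multiply by 1e12).
Q = 319.566 nL/s


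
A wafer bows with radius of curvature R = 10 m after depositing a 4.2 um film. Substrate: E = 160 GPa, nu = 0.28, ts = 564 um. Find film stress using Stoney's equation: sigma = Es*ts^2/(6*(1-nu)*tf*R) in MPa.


Step 1: Compute numerator: Es * ts^2 = 160 * 564^2 = 50895360 (GPa*um^2)
Step 2: Compute denominator (R in um): 6*(1-nu)*tf*R = 6*0.72*4.2*10e6 = 181440000.0 (um^2)
Step 3: sigma (GPa) = 50895360 / 181440000.0 = 2.80508e-01 GPa
Step 4: Convert to MPa (x1000): sigma = 280.5 MPa


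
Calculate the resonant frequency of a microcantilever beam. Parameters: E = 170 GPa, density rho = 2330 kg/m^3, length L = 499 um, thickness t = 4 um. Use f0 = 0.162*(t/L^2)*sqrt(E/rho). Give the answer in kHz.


Step 1: Convert units to SI.
t_SI = 4e-6 m, L_SI = 499e-6 m
Step 2: Calculate sqrt(E/rho).
sqrt(170e9 / 2330) = 8541.74 m/s
Step 3: Compute f0.
f0 = 0.162 * 4e-6 / (499e-6)^2 * 8541.74 = 22229.0 Hz = 22.23 kHz


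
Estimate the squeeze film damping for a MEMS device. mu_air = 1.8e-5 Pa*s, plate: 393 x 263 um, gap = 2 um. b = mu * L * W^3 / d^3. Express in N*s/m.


Step 1: Convert to SI.
L = 393e-6 m, W = 263e-6 m, d = 2e-6 m
Step 2: W^3 = (263e-6)^3 = 1.82e-11 m^3
Step 3: d^3 = (2e-6)^3 = 8.00e-18 m^3
Step 4: b = 1.8e-5 * 393e-6 * 1.82e-11 / 8.00e-18
b = 1.61e-02 N*s/m


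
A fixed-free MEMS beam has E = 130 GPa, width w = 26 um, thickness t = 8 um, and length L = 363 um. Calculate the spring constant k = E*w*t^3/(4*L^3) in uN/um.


Step 1: Convert E to consistent units (1 GPa = 1000 uN/um^2).
E = 130 GPa = 130000 uN/um^2
Step 2: Compute t^3 = 8^3 = 512
Step 3: Compute L^3 = 363^3 = 47832147
Step 4: k = 130000 * 26 * 512 / (4 * 47832147)
k = 9.045 uN/um


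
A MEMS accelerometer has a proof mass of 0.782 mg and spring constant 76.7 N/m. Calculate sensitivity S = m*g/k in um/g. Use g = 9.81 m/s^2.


Step 1: Convert mass: m = 0.782 mg = 7.82e-07 kg
Step 2: S = m * g / k = 7.82e-07 * 9.81 / 76.7
Step 3: S = 1.00e-07 m/g
Step 4: Convert to um/g: S = 0.1 um/g


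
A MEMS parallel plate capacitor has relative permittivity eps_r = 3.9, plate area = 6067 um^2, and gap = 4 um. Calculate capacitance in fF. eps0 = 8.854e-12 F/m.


Step 1: Convert area to m^2: A = 6067e-12 m^2
Step 2: Convert gap to m: d = 4e-6 m
Step 3: C = eps0 * eps_r * A / d
C = 8.854e-12 * 3.9 * 6067e-12 / 4e-6
Step 4: Convert to fF (multiply by 1e15).
C = 52.37 fF


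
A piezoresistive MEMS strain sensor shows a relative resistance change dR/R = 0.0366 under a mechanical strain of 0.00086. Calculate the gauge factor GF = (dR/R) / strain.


Step 1: Identify values.
dR/R = 0.0366, strain = 0.00086
Step 2: GF = (dR/R) / strain = 0.0366 / 0.00086
GF = 42.6


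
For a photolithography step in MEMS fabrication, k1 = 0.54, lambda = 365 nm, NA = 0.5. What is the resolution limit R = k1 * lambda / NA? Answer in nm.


Step 1: Identify values: k1 = 0.54, lambda = 365 nm, NA = 0.5
Step 2: R = k1 * lambda / NA
R = 0.54 * 365 / 0.5
R = 394.2 nm


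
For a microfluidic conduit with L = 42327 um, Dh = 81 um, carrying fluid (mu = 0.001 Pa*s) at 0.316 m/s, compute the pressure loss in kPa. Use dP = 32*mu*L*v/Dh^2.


Step 1: Convert to SI: L = 42327e-6 m, Dh = 81e-6 m
Step 2: dP = 32 * 0.001 * 42327e-6 * 0.316 / (81e-6)^2
Step 3: dP = 65235.58 Pa
Step 4: Convert to kPa: dP = 65.24 kPa


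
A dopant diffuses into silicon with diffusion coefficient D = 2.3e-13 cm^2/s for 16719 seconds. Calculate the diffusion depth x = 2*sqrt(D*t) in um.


Step 1: Compute D*t = 2.3e-13 * 16719 = 3.84537e-09 cm^2
Step 2: sqrt(D*t) = 6.2011e-05 cm
Step 3: x = 2 * 6.2011e-05 cm = 1.24022e-04 cm
Step 4: Convert to um (1 cm = 1e4 um): x = 1.24 um


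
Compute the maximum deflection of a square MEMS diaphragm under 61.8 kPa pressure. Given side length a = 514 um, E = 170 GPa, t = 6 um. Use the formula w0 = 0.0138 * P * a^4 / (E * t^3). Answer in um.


Step 1: Convert pressure to compatible units (E is in GPa, so P in GPa).
P = 61.8 kPa = 61.8e-6 GPa
Step 2: Compute numerator: 0.0138 * P * a^4.
a^4 = 514^4 = 69799526416
numerator = 0.0138 * 61.8e-6 * 69799526416 = 5.952783e+04
Step 3: Compute denominator: E * t^3 = 170 * 6^3 = 36720
Step 4: w0 = numerator / denominator = 5.952783e+04 / 36720 = 1.6211 um


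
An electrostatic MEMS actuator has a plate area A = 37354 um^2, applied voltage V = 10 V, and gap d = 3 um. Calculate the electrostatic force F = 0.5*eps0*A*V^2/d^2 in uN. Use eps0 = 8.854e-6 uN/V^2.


Step 1: Identify parameters.
eps0 = 8.854e-6 uN/V^2, A = 37354 um^2, V = 10 V, d = 3 um
Step 2: Compute V^2 = 10^2 = 100
Step 3: Compute d^2 = 3^2 = 9
Step 4: F = 0.5 * 8.854e-6 * 37354 * 100 / 9
F = 1.837 uN


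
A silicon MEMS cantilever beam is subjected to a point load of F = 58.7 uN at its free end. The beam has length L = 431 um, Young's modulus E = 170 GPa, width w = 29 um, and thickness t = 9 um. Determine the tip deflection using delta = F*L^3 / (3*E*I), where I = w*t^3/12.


Step 1: Calculate the second moment of area.
I = w * t^3 / 12 = 29 * 9^3 / 12 = 1761.75 um^4
Step 2: Convert E to consistent units (1 GPa = 1000 uN/um^2).
E = 170 GPa = 170000 uN/um^2
Step 3: Calculate tip deflection.
delta = F * L^3 / (3 * E * I)
delta = 58.7 * 431^3 / (3 * 170000 * 1761.75)
delta = 5.2306 um
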